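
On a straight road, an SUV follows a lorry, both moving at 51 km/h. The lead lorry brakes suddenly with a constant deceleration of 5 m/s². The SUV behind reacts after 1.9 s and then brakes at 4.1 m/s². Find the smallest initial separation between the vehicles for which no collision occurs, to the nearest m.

Minimum gap ≈ 31 m

51 km/h ÷ 3.6 = 14.1667 m/s.
Leader travels v²/(2a_L) = 200.695 / 10.000 = 20.069 m before stopping.
Follower covers v·t_r = 14.1667 × 1.9 = 26.917 m while reacting, then v²/(2a_F) = 200.695 / 8.200 = 24.475 m while braking, for a total of 26.917 + 24.475 = 51.392 m.
Since a_F ≤ a_L and the follower starts braking later, the follower is never slower than the leader, so the closest approach is when both have stopped.
Minimum gap = 51.392 − 20.069 = 31.323 m.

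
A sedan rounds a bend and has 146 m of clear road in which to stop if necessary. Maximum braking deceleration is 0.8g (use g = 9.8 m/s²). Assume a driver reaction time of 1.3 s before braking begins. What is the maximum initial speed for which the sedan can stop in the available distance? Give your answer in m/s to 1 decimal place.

a = 0.8 × 9.8 = 7.840 m/s².
Stopping distance: v·t_r + v²/(2a) = 146 with t_r = 1.3 s and a = 7.840 m/s².
So v² + 20.384 v − 2289.28 = 0.
Positive root: v = −a·t_r + √((a·t_r)² + 2a·d) = −10.192 + √(103.877 + 2289.28) = 38.7279 m/s.

Maximum speed ≈ 38.7 m/s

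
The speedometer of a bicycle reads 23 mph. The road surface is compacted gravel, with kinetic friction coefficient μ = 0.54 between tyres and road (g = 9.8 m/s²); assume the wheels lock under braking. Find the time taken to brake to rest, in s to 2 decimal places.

23 mph × 0.44704 = 10.2819 m/s.
a = μg = 0.54 × 9.8 = 5.292 m/s².
Braking time = v/a = 10.2819 / 5.292 = 1.943 s.

Braking time ≈ 1.94 s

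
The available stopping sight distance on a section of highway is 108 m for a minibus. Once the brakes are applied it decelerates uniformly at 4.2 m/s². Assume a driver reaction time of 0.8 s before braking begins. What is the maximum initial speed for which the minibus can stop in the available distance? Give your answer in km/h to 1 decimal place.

Stopping distance: v·t_r + v²/(2a) = 108 with t_r = 0.8 s and a = 4.200 m/s².
So v² + 6.720 v − 907.20 = 0.
Positive root: v = −a·t_r + √((a·t_r)² + 2a·d) = −3.360 + √(11.290 + 907.20) = 26.9466 m/s.
26.9466 m/s × 3.6 = 97.008 km/h.

Maximum speed ≈ 97.0 km/h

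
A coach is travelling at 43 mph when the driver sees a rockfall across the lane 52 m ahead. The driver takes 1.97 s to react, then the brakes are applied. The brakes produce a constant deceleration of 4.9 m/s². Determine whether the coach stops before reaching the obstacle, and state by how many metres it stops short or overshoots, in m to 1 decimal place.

43 mph × 0.44704 = 19.2227 m/s.
Reaction distance = 19.2227 × 1.97 = 37.869 m.
Braking distance = v²/(2a) = 369.512 / 9.800 = 37.705 m.
Total stopping distance = 37.869 + 37.705 = 75.574 m, vs 52 m available — it cannot stop in time and overshoots by 75.574 − 52 = 23.574 m.

No — it overshoots by 23.6 m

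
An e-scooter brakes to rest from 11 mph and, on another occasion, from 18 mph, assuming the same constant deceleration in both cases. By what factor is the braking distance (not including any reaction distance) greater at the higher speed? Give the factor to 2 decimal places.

Factor ≈ 2.68

Braking distance d = v²/(2a), so with a fixed, d ∝ v².
Factor = (18/11)² = 1.6364² = 2.6778.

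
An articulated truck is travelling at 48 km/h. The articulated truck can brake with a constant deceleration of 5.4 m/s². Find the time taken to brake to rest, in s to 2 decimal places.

Braking time ≈ 2.47 s

48 km/h ÷ 3.6 = 13.3333 m/s.
Braking time = v/a = 13.3333 / 5.400 = 2.469 s.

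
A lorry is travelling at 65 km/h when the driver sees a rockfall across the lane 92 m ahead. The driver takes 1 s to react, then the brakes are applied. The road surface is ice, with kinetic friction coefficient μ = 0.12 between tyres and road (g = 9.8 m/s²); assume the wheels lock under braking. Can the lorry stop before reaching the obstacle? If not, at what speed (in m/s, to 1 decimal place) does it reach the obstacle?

No — it strikes the obstacle at 12.3 m/s

65 km/h ÷ 3.6 = 18.0556 m/s.
a = μg = 0.12 × 9.8 = 1.176 m/s².
Reaction distance = 18.0556 × 1 = 18.056 m.
Braking distance needed to stop: v²/(2a) = 326.005 / 2.352 = 138.608 m, so total needed = 18.056 + 138.608 = 156.664 m > 92 m — it cannot stop.
Distance remaining when braking begins: 92 − 18.056 = 73.944 m.
v² = v₀² − 2a·d = 326.005 − 2 × 1.176 × 73.944 = 152.089 m²/s².
v = √152.089 = 12.332 m/s.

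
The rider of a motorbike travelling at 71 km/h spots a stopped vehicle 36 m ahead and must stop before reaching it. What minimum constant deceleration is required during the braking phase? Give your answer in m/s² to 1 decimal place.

71 km/h ÷ 3.6 = 19.7222 m/s.
v² = 2a·d ⇒ a = v²/(2d) = 19.7222² / (2 × 36.000) = 388.965 / 72.000 = 5.4023 m/s².

Required deceleration ≈ 5.4 m/s²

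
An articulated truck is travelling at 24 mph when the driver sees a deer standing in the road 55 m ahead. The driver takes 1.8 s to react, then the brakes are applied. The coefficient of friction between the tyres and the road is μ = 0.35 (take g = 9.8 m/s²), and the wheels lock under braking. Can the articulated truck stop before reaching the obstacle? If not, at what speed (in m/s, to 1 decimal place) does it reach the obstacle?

Yes — it stops about 18.9 m short of the obstacle, so it never reaches it

24 mph × 0.44704 = 10.7290 m/s.
a = μg = 0.35 × 9.8 = 3.430 m/s².
Reaction distance = 10.7290 × 1.8 = 19.312 m.
Braking distance = v²/(2a) = 115.111 / 6.860 = 16.780 m.
Total stopping distance = 19.312 + 16.780 = 36.092 m, vs 55 m available — it stops with 55 − 36.092 = 18.908 m to spare.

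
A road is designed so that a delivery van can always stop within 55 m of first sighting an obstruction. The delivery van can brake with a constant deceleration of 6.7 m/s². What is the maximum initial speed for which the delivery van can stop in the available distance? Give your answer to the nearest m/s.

Maximum speed ≈ 27 m/s

v²/(2a) = d ⇒ v = √(2 × 6.700 × 55) = √737.00 = 27.1477 m/s.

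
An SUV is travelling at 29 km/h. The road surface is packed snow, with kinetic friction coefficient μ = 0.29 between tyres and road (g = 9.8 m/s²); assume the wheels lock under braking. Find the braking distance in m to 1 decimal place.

29 km/h ÷ 3.6 = 8.0556 m/s.
a = μg = 0.29 × 9.8 = 2.842 m/s².
Braking distance = v²/(2a) = 8.0556² / (2 × 2.842) = 64.893 / 5.684 = 11.417 m.

Braking distance ≈ 11.4 m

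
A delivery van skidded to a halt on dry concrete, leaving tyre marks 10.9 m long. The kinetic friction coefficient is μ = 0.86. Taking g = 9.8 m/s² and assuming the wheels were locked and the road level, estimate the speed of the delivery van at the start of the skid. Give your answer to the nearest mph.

Deceleration a = μg = 0.86 × 9.8 = 8.428 m/s².
v = √(2a·d) = √(2 × 8.428 × 10.9) = √183.730 = 13.5547 m/s.
= 13.5547 ÷ 0.44704 = 30.321 mph.

Initial speed ≈ 30 mph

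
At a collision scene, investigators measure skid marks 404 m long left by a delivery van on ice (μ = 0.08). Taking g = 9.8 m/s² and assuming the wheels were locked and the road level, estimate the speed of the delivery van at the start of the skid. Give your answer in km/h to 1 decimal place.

Deceleration a = μg = 0.08 × 9.8 = 0.784 m/s².
v = √(2a·d) = √(2 × 0.784 × 404) = √633.472 = 25.1689 m/s.
= 25.1689 × 3.6 = 90.608 km/h.

Initial speed ≈ 90.6 km/h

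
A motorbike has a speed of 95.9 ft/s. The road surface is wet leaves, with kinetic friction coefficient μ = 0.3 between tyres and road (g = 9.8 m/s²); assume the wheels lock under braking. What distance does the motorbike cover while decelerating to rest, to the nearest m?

Braking distance ≈ 145 m

95.9 ft/s × 0.3048 = 29.2303 m/s.
a = μg = 0.3 × 9.8 = 2.940 m/s².
Braking distance = v²/(2a) = 29.2303² / (2 × 2.940) = 854.410 / 5.880 = 145.308 m.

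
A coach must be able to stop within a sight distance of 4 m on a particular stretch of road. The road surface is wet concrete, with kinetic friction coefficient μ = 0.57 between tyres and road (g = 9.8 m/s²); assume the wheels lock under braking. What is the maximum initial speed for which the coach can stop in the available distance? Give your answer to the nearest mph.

a = μg = 0.57 × 9.8 = 5.586 m/s².
v²/(2a) = d ⇒ v = √(2 × 5.586 × 4) = √44.69 = 6.6851 m/s.
6.6851 m/s ÷ 0.44704 = 14.954 mph.

Maximum speed ≈ 15 mph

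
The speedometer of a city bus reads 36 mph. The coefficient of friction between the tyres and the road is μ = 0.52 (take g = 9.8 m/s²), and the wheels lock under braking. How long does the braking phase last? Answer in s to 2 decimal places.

36 mph × 0.44704 = 16.0934 m/s.
a = μg = 0.52 × 9.8 = 5.096 m/s².
Braking time = v/a = 16.0934 / 5.096 = 3.158 s.

Braking time ≈ 3.16 s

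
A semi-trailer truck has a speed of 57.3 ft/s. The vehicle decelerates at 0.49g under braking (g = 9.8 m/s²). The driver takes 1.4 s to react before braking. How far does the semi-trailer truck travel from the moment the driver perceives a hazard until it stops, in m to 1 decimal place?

57.3 ft/s × 0.3048 = 17.4650 m/s.
a = 0.49 × 9.8 = 4.802 m/s².
Reaction distance = v·t_r = 17.4650 × 1.4 = 24.451 m.
Braking distance = v²/(2a) = 17.4650² / (2 × 4.802) = 305.026 / 9.604 = 31.760 m.
Total = 24.451 + 31.760 = 56.211 m.

Total stopping distance ≈ 56.2 m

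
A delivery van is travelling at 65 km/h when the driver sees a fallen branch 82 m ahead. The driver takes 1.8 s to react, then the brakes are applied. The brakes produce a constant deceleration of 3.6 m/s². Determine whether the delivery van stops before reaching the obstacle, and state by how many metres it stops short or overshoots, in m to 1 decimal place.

Yes — it stops 4.2 m short of the obstacle

65 km/h ÷ 3.6 = 18.0556 m/s.
Reaction distance = 18.0556 × 1.8 = 32.500 m.
Braking distance = v²/(2a) = 326.005 / 7.200 = 45.278 m.
Total stopping distance = 32.500 + 45.278 = 77.778 m, vs 82 m available — it stops with 82 − 77.778 = 4.222 m to spare.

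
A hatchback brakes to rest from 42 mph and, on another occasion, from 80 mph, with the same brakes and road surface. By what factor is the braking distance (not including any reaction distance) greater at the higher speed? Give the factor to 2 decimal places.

Factor ≈ 3.63

Braking distance d = v²/(2a), so with a fixed, d ∝ v².
Factor = (80/42)² = 1.9048² = 3.6283.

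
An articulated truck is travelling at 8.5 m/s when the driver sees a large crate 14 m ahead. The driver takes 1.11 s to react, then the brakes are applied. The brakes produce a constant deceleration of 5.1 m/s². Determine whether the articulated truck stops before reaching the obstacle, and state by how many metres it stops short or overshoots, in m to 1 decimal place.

Reaction distance = 8.5000 × 1.11 = 9.435 m.
Braking distance = v²/(2a) = 72.250 / 10.200 = 7.083 m.
Total stopping distance = 9.435 + 7.083 = 16.518 m, vs 14 m available — it cannot stop in time and overshoots by 16.518 − 14 = 2.518 m.

No — it overshoots by 2.5 m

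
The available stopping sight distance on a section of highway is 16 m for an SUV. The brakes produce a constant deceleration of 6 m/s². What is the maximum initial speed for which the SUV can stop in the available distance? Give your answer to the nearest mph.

Maximum speed ≈ 31 mph

v²/(2a) = d ⇒ v = √(2 × 6.000 × 16) = √192.00 = 13.8564 m/s.
13.8564 m/s ÷ 0.44704 = 30.996 mph.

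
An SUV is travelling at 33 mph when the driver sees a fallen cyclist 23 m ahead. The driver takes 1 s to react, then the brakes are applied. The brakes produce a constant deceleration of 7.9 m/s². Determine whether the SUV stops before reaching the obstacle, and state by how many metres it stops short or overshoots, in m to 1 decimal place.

33 mph × 0.44704 = 14.7523 m/s.
Reaction distance = 14.7523 × 1 = 14.752 m.
Braking distance = v²/(2a) = 217.630 / 15.800 = 13.774 m.
Total stopping distance = 14.752 + 13.774 = 28.526 m, vs 23 m available — it cannot stop in time and overshoots by 28.526 − 23 = 5.526 m.

No — it overshoots by 5.5 m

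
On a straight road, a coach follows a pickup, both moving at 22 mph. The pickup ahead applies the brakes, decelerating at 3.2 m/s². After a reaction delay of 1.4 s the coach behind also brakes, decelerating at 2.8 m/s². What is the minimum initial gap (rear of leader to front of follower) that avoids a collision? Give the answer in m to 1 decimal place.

Minimum gap ≈ 15.9 m

22 mph × 0.44704 = 9.8349 m/s.
Leader travels v²/(2a_L) = 96.725 / 6.400 = 15.113 m before stopping.
Follower covers v·t_r = 9.8349 × 1.4 = 13.769 m while reacting, then v²/(2a_F) = 96.725 / 5.600 = 17.272 m while braking, for a total of 13.769 + 17.272 = 31.041 m.
Since a_F ≤ a_L and the follower starts braking later, the follower is never slower than the leader, so the closest approach is when both have stopped.
Minimum gap = 31.041 − 15.113 = 15.928 m.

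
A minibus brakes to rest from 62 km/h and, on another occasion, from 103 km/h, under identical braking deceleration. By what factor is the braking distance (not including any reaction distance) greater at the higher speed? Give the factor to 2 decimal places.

Factor ≈ 2.76

Braking distance d = v²/(2a), so with a fixed, d ∝ v².
Factor = (103/62)² = 1.6613² = 2.7599.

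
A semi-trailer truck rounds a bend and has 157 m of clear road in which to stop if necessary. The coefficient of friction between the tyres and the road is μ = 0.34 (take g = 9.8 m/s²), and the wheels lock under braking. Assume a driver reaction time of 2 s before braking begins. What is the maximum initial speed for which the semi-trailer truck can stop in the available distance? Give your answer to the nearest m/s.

a = μg = 0.34 × 9.8 = 3.332 m/s².
Stopping distance: v·t_r + v²/(2a) = 157 with t_r = 2 s and a = 3.332 m/s².
So v² + 13.328 v − 1046.25 = 0.
Positive root: v = −a·t_r + √((a·t_r)² + 2a·d) = −6.664 + √(44.409 + 1046.25) = 26.3611 m/s.

Maximum speed ≈ 26 m/s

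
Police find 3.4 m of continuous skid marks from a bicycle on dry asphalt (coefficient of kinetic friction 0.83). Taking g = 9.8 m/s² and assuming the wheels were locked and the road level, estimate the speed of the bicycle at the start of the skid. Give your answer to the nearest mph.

Initial speed ≈ 17 mph

Deceleration a = μg = 0.83 × 9.8 = 8.134 m/s².
v = √(2a·d) = √(2 × 8.134 × 3.4) = √55.311 = 7.4371 m/s.
= 7.4371 ÷ 0.44704 = 16.636 mph.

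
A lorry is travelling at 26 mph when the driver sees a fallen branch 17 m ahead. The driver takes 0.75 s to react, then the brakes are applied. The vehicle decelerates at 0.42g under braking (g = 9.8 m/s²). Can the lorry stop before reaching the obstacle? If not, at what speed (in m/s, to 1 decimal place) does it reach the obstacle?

26 mph × 0.44704 = 11.6230 m/s.
a = 0.42 × 9.8 = 4.116 m/s².
Reaction distance = 11.6230 × 0.75 = 8.717 m.
Braking distance needed to stop: v²/(2a) = 135.094 / 8.232 = 16.411 m, so total needed = 8.717 + 16.411 = 25.128 m > 17 m — it cannot stop.
Distance remaining when braking begins: 17 − 8.717 = 8.283 m.
v² = v₀² − 2a·d = 135.094 − 2 × 4.116 × 8.283 = 66.908 m²/s².
v = √66.908 = 8.180 m/s.

No — it strikes the obstacle at 8.2 m/s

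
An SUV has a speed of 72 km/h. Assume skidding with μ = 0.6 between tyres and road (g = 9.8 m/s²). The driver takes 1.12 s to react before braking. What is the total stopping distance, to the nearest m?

72 km/h ÷ 3.6 = 20.0000 m/s.
a = μg = 0.6 × 9.8 = 5.880 m/s².
Reaction distance = v·t_r = 20.0000 × 1.12 = 22.400 m.
Braking distance = v²/(2a) = 20.0000² / (2 × 5.880) = 400.000 / 11.760 = 34.014 m.
Total = 22.400 + 34.014 = 56.414 m.

Total stopping distance ≈ 56 m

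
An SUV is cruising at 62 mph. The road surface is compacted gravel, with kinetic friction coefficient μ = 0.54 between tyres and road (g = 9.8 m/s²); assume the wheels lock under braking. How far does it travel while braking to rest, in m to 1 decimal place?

62 mph × 0.44704 = 27.7165 m/s.
a = μg = 0.54 × 9.8 = 5.292 m/s².
Braking distance = v²/(2a) = 27.7165² / (2 × 5.292) = 768.204 / 10.584 = 72.582 m.

Braking distance ≈ 72.6 m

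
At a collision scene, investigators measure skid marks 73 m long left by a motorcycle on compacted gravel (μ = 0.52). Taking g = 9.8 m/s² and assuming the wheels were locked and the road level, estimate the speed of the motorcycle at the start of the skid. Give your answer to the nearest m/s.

Initial speed ≈ 27 m/s

Deceleration a = μg = 0.52 × 9.8 = 5.096 m/s².
v = √(2a·d) = √(2 × 5.096 × 73) = √744.016 = 27.2767 m/s.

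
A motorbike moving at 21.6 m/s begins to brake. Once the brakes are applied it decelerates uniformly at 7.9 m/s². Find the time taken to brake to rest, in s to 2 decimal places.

Braking time = v/a = 21.6000 / 7.900 = 2.734 s.

Braking time ≈ 2.73 s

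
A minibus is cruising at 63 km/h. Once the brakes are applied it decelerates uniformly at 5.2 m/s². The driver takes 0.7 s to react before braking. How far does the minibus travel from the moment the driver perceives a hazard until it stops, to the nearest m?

Total stopping distance ≈ 42 m

63 km/h ÷ 3.6 = 17.5000 m/s.
Reaction distance = v·t_r = 17.5000 × 0.7 = 12.250 m.
Braking distance = v²/(2a) = 17.5000² / (2 × 5.200) = 306.250 / 10.400 = 29.447 m.
Total = 12.250 + 29.447 = 41.697 m.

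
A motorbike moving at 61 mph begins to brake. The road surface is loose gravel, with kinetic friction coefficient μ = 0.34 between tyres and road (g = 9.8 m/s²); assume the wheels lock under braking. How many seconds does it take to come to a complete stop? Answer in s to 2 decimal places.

61 mph × 0.44704 = 27.2694 m/s.
a = μg = 0.34 × 9.8 = 3.332 m/s².
Braking time = v/a = 27.2694 / 3.332 = 8.184 s.

Braking time ≈ 8.18 s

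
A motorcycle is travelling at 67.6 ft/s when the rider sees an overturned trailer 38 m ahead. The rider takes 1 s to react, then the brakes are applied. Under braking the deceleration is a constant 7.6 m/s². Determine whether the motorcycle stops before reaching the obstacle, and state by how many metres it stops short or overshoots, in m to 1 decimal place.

67.6 ft/s × 0.3048 = 20.6045 m/s.
Reaction distance = 20.6045 × 1 = 20.605 m.
Braking distance = v²/(2a) = 424.545 / 15.200 = 27.931 m.
Total stopping distance = 20.605 + 27.931 = 48.536 m, vs 38 m available — it cannot stop in time and overshoots by 48.536 − 38 = 10.536 m.

No — it overshoots by 10.5 m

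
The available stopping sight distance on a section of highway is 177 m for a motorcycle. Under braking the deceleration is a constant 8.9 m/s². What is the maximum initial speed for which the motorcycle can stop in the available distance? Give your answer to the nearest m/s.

v²/(2a) = d ⇒ v = √(2 × 8.900 × 177) = √3150.60 = 56.1302 m/s.

Maximum speed ≈ 56 m/s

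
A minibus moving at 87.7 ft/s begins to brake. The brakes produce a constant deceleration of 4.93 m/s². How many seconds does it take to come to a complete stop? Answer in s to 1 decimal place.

87.7 ft/s × 0.3048 = 26.7310 m/s.
Braking time = v/a = 26.7310 / 4.930 = 5.422 s.

Braking time ≈ 5.4 s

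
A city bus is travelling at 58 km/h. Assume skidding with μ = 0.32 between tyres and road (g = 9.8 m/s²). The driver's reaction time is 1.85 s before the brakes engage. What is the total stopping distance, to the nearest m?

58 km/h ÷ 3.6 = 16.1111 m/s.
a = μg = 0.32 × 9.8 = 3.136 m/s².
Reaction distance = v·t_r = 16.1111 × 1.85 = 29.806 m.
Braking distance = v²/(2a) = 16.1111² / (2 × 3.136) = 259.568 / 6.272 = 41.385 m.
Total = 29.806 + 41.385 = 71.191 m.

Total stopping distance ≈ 71 m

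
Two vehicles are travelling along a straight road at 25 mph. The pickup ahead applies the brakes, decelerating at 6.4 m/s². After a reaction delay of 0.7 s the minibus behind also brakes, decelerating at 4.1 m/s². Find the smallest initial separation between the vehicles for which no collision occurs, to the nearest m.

Minimum gap ≈ 13 m

25 mph × 0.44704 = 11.1760 m/s.
Leader travels v²/(2a_L) = 124.903 / 12.800 = 9.758 m before stopping.
Follower covers v·t_r = 11.1760 × 0.7 = 7.823 m while reacting, then v²/(2a_F) = 124.903 / 8.200 = 15.232 m while braking, for a total of 7.823 + 15.232 = 23.055 m.
Since a_F ≤ a_L and the follower starts braking later, the follower is never slower than the leader, so the closest approach is when both have stopped.
Minimum gap = 23.055 − 9.758 = 13.297 m.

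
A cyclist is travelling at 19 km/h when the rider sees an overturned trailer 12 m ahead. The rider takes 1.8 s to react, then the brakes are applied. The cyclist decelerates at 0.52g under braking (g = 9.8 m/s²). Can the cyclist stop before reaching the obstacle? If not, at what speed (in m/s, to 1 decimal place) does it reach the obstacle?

No — it strikes the obstacle at 1.5 m/s

19 km/h ÷ 3.6 = 5.2778 m/s.
a = 0.52 × 9.8 = 5.096 m/s².
Reaction distance = 5.2778 × 1.8 = 9.500 m.
Braking distance needed to stop: v²/(2a) = 27.855 / 10.192 = 2.733 m, so total needed = 9.500 + 2.733 = 12.233 m > 12 m — it cannot stop.
Distance remaining when braking begins: 12 − 9.500 = 2.500 m.
v² = v₀² − 2a·d = 27.855 − 2 × 5.096 × 2.500 = 2.375 m²/s².
v = √2.375 = 1.541 m/s.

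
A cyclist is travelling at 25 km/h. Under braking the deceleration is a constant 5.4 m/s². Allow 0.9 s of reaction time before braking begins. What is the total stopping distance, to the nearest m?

25 km/h ÷ 3.6 = 6.9444 m/s.
Reaction distance = v·t_r = 6.9444 × 0.9 = 6.250 m.
Braking distance = v²/(2a) = 6.9444² / (2 × 5.400) = 48.225 / 10.800 = 4.465 m.
Total = 6.250 + 4.465 = 10.715 m.

Total stopping distance ≈ 11 m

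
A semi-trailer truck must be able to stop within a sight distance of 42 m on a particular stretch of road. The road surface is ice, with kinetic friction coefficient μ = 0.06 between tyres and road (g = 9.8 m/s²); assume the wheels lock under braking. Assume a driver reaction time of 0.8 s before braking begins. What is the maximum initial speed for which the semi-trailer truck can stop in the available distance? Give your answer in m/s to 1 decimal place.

Maximum speed ≈ 6.6 m/s

a = μg = 0.06 × 9.8 = 0.588 m/s².
Stopping distance: v·t_r + v²/(2a) = 42 with t_r = 0.8 s and a = 0.588 m/s².
So v² + 0.941 v − 49.39 = 0.
Positive root: v = −a·t_r + √((a·t_r)² + 2a·d) = −0.470 + √(0.221 + 49.39) = 6.5735 m/s.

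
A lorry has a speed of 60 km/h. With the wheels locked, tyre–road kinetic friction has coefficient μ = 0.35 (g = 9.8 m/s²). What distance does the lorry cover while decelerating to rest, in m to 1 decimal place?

Braking distance ≈ 40.5 m

60 km/h ÷ 3.6 = 16.6667 m/s.
a = μg = 0.35 × 9.8 = 3.430 m/s².
Braking distance = v²/(2a) = 16.6667² / (2 × 3.430) = 277.779 / 6.860 = 40.493 m.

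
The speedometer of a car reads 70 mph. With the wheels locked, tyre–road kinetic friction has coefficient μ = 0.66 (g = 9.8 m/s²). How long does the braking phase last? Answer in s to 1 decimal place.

70 mph × 0.44704 = 31.2928 m/s.
a = μg = 0.66 × 9.8 = 6.468 m/s².
Braking time = v/a = 31.2928 / 6.468 = 4.838 s.

Braking time ≈ 4.8 s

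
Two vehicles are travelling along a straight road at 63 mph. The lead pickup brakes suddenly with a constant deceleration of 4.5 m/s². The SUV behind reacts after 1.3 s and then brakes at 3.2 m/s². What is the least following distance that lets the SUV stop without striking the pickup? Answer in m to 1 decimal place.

63 mph × 0.44704 = 28.1635 m/s.
Leader travels v²/(2a_L) = 793.183 / 9.000 = 88.131 m before stopping.
Follower covers v·t_r = 28.1635 × 1.3 = 36.613 m while reacting, then v²/(2a_F) = 793.183 / 6.400 = 123.935 m while braking, for a total of 36.613 + 123.935 = 160.548 m.
Since a_F ≤ a_L and the follower starts braking later, the follower is never slower than the leader, so the closest approach is when both have stopped.
Minimum gap = 160.548 − 88.131 = 72.417 m.

Minimum gap ≈ 72.4 m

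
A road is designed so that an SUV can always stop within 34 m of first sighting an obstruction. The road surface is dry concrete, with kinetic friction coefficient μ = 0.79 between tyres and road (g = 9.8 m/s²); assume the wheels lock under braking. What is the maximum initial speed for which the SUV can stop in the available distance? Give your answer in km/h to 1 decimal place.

Maximum speed ≈ 82.6 km/h

a = μg = 0.79 × 9.8 = 7.742 m/s².
v²/(2a) = d ⇒ v = √(2 × 7.742 × 34) = √526.46 = 22.9447 m/s.
22.9447 m/s × 3.6 = 82.601 km/h.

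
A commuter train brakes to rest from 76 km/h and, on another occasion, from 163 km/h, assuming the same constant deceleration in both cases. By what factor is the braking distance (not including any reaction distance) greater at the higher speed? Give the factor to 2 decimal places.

Braking distance d = v²/(2a), so with a fixed, d ∝ v².
Factor = (163/76)² = 2.1447² = 4.5997.

Factor ≈ 4.60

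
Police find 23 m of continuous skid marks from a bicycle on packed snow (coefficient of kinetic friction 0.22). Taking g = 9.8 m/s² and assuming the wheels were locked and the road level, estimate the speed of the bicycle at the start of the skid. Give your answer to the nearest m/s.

Initial speed ≈ 10 m/s

Deceleration a = μg = 0.22 × 9.8 = 2.156 m/s².
v = √(2a·d) = √(2 × 2.156 × 23) = √99.176 = 9.9587 m/s.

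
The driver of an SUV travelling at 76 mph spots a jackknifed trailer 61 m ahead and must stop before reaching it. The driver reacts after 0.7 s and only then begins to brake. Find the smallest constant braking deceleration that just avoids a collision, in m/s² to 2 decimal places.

Required deceleration ≈ 15.51 m/s²

76 mph × 0.44704 = 33.9750 m/s.
Distance covered during reaction = 33.9750 × 0.7 = 23.782 m.
Distance available for braking: 61 − 23.782 = 37.218 m.
v² = 2a·d ⇒ a = v²/(2d) = 33.9750² / (2 × 37.218) = 1154.301 / 74.436 = 15.5073 m/s².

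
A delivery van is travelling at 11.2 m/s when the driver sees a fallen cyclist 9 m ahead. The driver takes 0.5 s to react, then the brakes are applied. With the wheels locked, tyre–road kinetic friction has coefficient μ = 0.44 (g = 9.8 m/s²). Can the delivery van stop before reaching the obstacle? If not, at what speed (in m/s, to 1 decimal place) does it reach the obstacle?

a = μg = 0.44 × 9.8 = 4.312 m/s².
Reaction distance = 11.2000 × 0.5 = 5.600 m.
Braking distance needed to stop: v²/(2a) = 125.440 / 8.624 = 14.545 m, so total needed = 5.600 + 14.545 = 20.145 m > 9 m — it cannot stop.
Distance remaining when braking begins: 9 − 5.600 = 3.400 m.
v² = v₀² − 2a·d = 125.440 − 2 × 4.312 × 3.400 = 96.118 m²/s².
v = √96.118 = 9.804 m/s.

No — it strikes the obstacle at 9.8 m/s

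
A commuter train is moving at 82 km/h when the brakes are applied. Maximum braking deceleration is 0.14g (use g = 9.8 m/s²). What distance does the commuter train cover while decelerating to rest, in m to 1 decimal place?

82 km/h ÷ 3.6 = 22.7778 m/s.
a = 0.14 × 9.8 = 1.372 m/s².
Braking distance = v²/(2a) = 22.7778² / (2 × 1.372) = 518.828 / 2.744 = 189.077 m.

Braking distance ≈ 189.1 m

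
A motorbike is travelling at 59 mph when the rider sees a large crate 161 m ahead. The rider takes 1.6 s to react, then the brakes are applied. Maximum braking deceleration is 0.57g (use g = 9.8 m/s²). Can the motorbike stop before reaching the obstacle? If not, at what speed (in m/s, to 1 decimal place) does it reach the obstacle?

59 mph × 0.44704 = 26.3754 m/s.
a = 0.57 × 9.8 = 5.586 m/s².
Reaction distance = 26.3754 × 1.6 = 42.201 m.
Braking distance = v²/(2a) = 695.662 / 11.172 = 62.268 m.
Total stopping distance = 42.201 + 62.268 = 104.469 m, vs 161 m available — it stops with 161 − 104.469 = 56.531 m to spare.

Yes — it stops about 56.5 m short of the obstacle, so it never reaches it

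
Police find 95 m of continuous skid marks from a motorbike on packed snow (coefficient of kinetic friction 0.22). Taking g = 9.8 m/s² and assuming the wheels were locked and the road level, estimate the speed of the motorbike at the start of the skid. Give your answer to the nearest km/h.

Initial speed ≈ 73 km/h

Deceleration a = μg = 0.22 × 9.8 = 2.156 m/s².
v = √(2a·d) = √(2 × 2.156 × 95) = √409.640 = 20.2396 m/s.
= 20.2396 × 3.6 = 72.863 km/h.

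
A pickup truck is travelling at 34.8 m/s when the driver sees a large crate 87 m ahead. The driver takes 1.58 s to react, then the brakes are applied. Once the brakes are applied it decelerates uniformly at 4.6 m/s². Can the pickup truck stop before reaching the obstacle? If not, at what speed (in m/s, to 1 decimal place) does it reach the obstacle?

No — it strikes the obstacle at 30.3 m/s

Reaction distance = 34.8000 × 1.58 = 54.984 m.
Braking distance needed to stop: v²/(2a) = 1211.040 / 9.200 = 131.635 m, so total needed = 54.984 + 131.635 = 186.619 m > 87 m — it cannot stop.
Distance remaining when braking begins: 87 − 54.984 = 32.016 m.
v² = v₀² − 2a·d = 1211.040 − 2 × 4.600 × 32.016 = 916.493 m²/s².
v = √916.493 = 30.274 m/s.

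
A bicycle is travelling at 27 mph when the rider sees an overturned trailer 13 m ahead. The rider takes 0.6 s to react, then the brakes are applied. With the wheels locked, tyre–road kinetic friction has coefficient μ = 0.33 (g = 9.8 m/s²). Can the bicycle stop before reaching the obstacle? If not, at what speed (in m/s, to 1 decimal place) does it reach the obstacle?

No — it strikes the obstacle at 10.4 m/s

27 mph × 0.44704 = 12.0701 m/s.
a = μg = 0.33 × 9.8 = 3.234 m/s².
Reaction distance = 12.0701 × 0.6 = 7.242 m.
Braking distance needed to stop: v²/(2a) = 145.687 / 6.468 = 22.524 m, so total needed = 7.242 + 22.524 = 29.766 m > 13 m — it cannot stop.
Distance remaining when braking begins: 13 − 7.242 = 5.758 m.
v² = v₀² − 2a·d = 145.687 − 2 × 3.234 × 5.758 = 108.444 m²/s².
v = √108.444 = 10.414 m/s.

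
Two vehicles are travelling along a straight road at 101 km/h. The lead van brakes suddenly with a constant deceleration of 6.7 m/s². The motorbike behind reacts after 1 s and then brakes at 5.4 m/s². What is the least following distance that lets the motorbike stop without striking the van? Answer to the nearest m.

101 km/h ÷ 3.6 = 28.0556 m/s.
Leader travels v²/(2a_L) = 787.117 / 13.400 = 58.740 m before stopping.
Follower covers v·t_r = 28.0556 × 1 = 28.056 m while reacting, then v²/(2a_F) = 787.117 / 10.800 = 72.881 m while braking, for a total of 28.056 + 72.881 = 100.937 m.
Since a_F ≤ a_L and the follower starts braking later, the follower is never slower than the leader, so the closest approach is when both have stopped.
Minimum gap = 100.937 − 58.740 = 42.197 m.

Minimum gap ≈ 42 m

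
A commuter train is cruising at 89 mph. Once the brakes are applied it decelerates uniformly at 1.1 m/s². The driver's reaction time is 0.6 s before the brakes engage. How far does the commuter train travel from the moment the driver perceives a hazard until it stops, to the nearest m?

89 mph × 0.44704 = 39.7866 m/s.
Reaction distance = v·t_r = 39.7866 × 0.6 = 23.872 m.
Braking distance = v²/(2a) = 39.7866² / (2 × 1.100) = 1582.974 / 2.200 = 719.534 m.
Total = 23.872 + 719.534 = 743.406 m.

Total stopping distance ≈ 743 m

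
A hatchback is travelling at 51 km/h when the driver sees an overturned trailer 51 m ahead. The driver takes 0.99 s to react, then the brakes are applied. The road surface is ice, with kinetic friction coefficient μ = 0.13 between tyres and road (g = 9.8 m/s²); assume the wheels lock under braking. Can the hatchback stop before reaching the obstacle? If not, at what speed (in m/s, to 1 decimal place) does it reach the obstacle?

51 km/h ÷ 3.6 = 14.1667 m/s.
a = μg = 0.13 × 9.8 = 1.274 m/s².
Reaction distance = 14.1667 × 0.99 = 14.025 m.
Braking distance needed to stop: v²/(2a) = 200.695 / 2.548 = 78.766 m, so total needed = 14.025 + 78.766 = 92.791 m > 51 m — it cannot stop.
Distance remaining when braking begins: 51 − 14.025 = 36.975 m.
v² = v₀² − 2a·d = 200.695 − 2 × 1.274 × 36.975 = 106.483 m²/s².
v = √106.483 = 10.319 m/s.

No — it strikes the obstacle at 10.3 m/s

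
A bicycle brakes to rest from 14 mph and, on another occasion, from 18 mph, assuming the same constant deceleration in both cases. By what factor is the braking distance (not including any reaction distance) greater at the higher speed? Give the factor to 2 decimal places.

Braking distance d = v²/(2a), so with a fixed, d ∝ v².
Factor = (18/14)² = 1.2857² = 1.6530.

Factor ≈ 1.65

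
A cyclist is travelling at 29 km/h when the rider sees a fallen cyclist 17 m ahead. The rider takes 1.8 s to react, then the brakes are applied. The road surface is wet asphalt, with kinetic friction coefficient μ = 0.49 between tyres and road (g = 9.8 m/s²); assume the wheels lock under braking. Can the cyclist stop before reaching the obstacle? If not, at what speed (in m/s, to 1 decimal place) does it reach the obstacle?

29 km/h ÷ 3.6 = 8.0556 m/s.
a = μg = 0.49 × 9.8 = 4.802 m/s².
Reaction distance = 8.0556 × 1.8 = 14.500 m.
Braking distance needed to stop: v²/(2a) = 64.893 / 9.604 = 6.757 m, so total needed = 14.500 + 6.757 = 21.257 m > 17 m — it cannot stop.
Distance remaining when braking begins: 17 − 14.500 = 2.500 m.
v² = v₀² − 2a·d = 64.893 − 2 × 4.802 × 2.500 = 40.883 m²/s².
v = √40.883 = 6.394 m/s.

No — it strikes the obstacle at 6.4 m/s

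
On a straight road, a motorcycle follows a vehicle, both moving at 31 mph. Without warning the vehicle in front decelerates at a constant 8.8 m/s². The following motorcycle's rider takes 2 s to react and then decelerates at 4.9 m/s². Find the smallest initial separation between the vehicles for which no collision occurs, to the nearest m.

31 mph × 0.44704 = 13.8582 m/s.
Leader travels v²/(2a_L) = 192.050 / 17.600 = 10.912 m before stopping.
Follower covers v·t_r = 13.8582 × 2 = 27.716 m while reacting, then v²/(2a_F) = 192.050 / 9.800 = 19.597 m while braking, for a total of 27.716 + 19.597 = 47.313 m.
Since a_F ≤ a_L and the follower starts braking later, the follower is never slower than the leader, so the closest approach is when both have stopped.
Minimum gap = 47.313 − 10.912 = 36.401 m.

Minimum gap ≈ 36 m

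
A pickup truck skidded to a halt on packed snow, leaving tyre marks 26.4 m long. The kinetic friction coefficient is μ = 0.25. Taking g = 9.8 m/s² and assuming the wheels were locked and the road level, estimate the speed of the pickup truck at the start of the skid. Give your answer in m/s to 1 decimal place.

Initial speed ≈ 11.4 m/s

Deceleration a = μg = 0.25 × 9.8 = 2.450 m/s².
v = √(2a·d) = √(2 × 2.450 × 26.4) = √129.360 = 11.3737 m/s.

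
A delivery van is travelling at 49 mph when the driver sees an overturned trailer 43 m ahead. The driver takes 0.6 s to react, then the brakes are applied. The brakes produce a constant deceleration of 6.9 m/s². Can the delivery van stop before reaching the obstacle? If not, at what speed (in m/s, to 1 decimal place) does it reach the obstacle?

49 mph × 0.44704 = 21.9050 m/s.
Reaction distance = 21.9050 × 0.6 = 13.143 m.
Braking distance needed to stop: v²/(2a) = 479.829 / 13.800 = 34.770 m, so total needed = 13.143 + 34.770 = 47.913 m > 43 m — it cannot stop.
Distance remaining when braking begins: 43 − 13.143 = 29.857 m.
v² = v₀² − 2a·d = 479.829 − 2 × 6.900 × 29.857 = 67.802 m²/s².
v = √67.802 = 8.234 m/s.

No — it strikes the obstacle at 8.2 m/s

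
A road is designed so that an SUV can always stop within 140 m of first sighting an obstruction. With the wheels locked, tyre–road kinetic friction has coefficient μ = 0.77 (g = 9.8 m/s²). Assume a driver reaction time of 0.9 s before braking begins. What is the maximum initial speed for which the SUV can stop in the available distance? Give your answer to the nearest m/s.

a = μg = 0.77 × 9.8 = 7.546 m/s².
Stopping distance: v·t_r + v²/(2a) = 140 with t_r = 0.9 s and a = 7.546 m/s².
So v² + 13.583 v − 2112.88 = 0.
Positive root: v = −a·t_r + √((a·t_r)² + 2a·d) = −6.791 + √(46.118 + 2112.88) = 39.6740 m/s.

Maximum speed ≈ 40 m/s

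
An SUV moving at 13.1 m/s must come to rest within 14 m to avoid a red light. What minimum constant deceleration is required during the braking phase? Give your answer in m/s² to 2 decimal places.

v² = 2a·d ⇒ a = v²/(2d) = 13.1000² / (2 × 14.000) = 171.610 / 28.000 = 6.1289 m/s².

Required deceleration ≈ 6.13 m/s²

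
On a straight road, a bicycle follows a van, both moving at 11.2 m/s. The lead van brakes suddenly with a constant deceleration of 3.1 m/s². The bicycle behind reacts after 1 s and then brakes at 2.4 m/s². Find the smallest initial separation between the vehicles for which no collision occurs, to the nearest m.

Minimum gap ≈ 17 m

Leader travels v²/(2a_L) = 125.440 / 6.200 = 20.232 m before stopping.
Follower covers v·t_r = 11.2000 × 1 = 11.200 m while reacting, then v²/(2a_F) = 125.440 / 4.800 = 26.133 m while braking, for a total of 11.200 + 26.133 = 37.333 m.
Since a_F ≤ a_L and the follower starts braking later, the follower is never slower than the leader, so the closest approach is when both have stopped.
Minimum gap = 37.333 − 20.232 = 17.101 m.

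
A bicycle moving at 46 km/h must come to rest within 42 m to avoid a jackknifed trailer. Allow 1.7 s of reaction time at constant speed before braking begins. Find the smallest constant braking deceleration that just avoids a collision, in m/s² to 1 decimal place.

Required deceleration ≈ 4.0 m/s²

46 km/h ÷ 3.6 = 12.7778 m/s.
Distance covered during reaction = 12.7778 × 1.7 = 21.722 m.
Distance available for braking: 42 − 21.722 = 20.278 m.
v² = 2a·d ⇒ a = v²/(2d) = 12.7778² / (2 × 20.278) = 163.272 / 40.556 = 4.0258 m/s².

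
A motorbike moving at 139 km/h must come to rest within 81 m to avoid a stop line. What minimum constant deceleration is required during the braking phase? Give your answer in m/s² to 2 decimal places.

Required deceleration ≈ 9.20 m/s²

139 km/h ÷ 3.6 = 38.6111 m/s.
v² = 2a·d ⇒ a = v²/(2d) = 38.6111² / (2 × 81.000) = 1490.817 / 162.000 = 9.2026 m/s².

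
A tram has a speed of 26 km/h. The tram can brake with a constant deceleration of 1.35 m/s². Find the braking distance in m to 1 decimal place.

26 km/h ÷ 3.6 = 7.2222 m/s.
Braking distance = v²/(2a) = 7.2222² / (2 × 1.350) = 52.160 / 2.700 = 19.319 m.

Braking distance ≈ 19.3 m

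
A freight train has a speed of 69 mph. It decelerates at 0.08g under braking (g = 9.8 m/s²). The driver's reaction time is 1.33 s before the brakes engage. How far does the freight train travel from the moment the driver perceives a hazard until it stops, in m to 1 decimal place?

69 mph × 0.44704 = 30.8458 m/s.
a = 0.08 × 9.8 = 0.784 m/s².
Reaction distance = v·t_r = 30.8458 × 1.33 = 41.025 m.
Braking distance = v²/(2a) = 30.8458² / (2 × 0.784) = 951.463 / 1.568 = 606.800 m.
Total = 41.025 + 606.800 = 647.825 m.

Total stopping distance ≈ 647.8 m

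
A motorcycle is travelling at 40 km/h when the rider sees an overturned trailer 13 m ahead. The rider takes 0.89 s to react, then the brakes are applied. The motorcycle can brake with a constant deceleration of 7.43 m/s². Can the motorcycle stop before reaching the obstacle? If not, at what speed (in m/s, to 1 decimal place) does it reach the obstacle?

40 km/h ÷ 3.6 = 11.1111 m/s.
Reaction distance = 11.1111 × 0.89 = 9.889 m.
Braking distance needed to stop: v²/(2a) = 123.457 / 14.860 = 8.308 m, so total needed = 9.889 + 8.308 = 18.197 m > 13 m — it cannot stop.
Distance remaining when braking begins: 13 − 9.889 = 3.111 m.
v² = v₀² − 2a·d = 123.457 − 2 × 7.430 × 3.111 = 77.228 m²/s².
v = √77.228 = 8.788 m/s.

No — it strikes the obstacle at 8.8 m/s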